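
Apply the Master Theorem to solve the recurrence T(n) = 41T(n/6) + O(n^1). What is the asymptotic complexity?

Master Theorem for T(n) = 41T(n/6) + O(n^1):

a = 41, b = 6, c = 1
log_b(a) = log_6(41) = 2.0726

Case 1: c = 1 < log_6(41) = 2.0726
T(n) = O(n^(log_6 41))

For T(n) = 41T(n/6) + O(n^1): log_6(41) = 2.0726. This is Case 1 of the Master Theorem (c < log_b(a), work dominated by leaves), giving O(n^(log_6 41)).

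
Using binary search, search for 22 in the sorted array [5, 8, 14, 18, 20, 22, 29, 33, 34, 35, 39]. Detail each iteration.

Binary search for 22 in [5, 8, 14, 18, 20, 22, 29, 33, 34, 35, 39]:

lo=0, hi=10, mid=5, arr[mid]=22 -> Found target at index 5!

Binary search finds 22 at index 5 after 1 comparisons. The search repeatedly halves the search space by comparing with the middle element.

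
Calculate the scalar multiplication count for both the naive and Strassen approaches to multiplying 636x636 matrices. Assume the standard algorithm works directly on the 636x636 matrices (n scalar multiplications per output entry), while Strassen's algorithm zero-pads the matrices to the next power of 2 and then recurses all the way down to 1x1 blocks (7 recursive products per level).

Matrix multiplication for 636x636 matrices:

Strassen's algorithm requires power-of-2 dimensions. Pad 636x636 to 1024x1024 (next power of 2).

Standard algorithm: 636^3 = 257259456 multiplications
Strassen's algorithm: 7^(log2(1024)) = 7^10 = 282475249 multiplications
Difference: 257259456 - 282475249 = -25215793 (Strassen uses MORE here due to padding overhead — for small or just-over-power-of-2 n, padding can outweigh the per-level savings)

Standard: 257259456 multiplications (636^3). Strassen: 282475249 multiplications (7^10, after padding to 1024x1024). Strassen reduces 8 recursive multiplications to 7 at each level.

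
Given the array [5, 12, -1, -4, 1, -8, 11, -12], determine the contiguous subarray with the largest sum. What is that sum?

Using Kadane's algorithm on [5, 12, -1, -4, 1, -8, 11, -12]:

Scanning through the array:
Position 1 (value 12): max_ending_here = 17, max_so_far = 17
Position 2 (value -1): max_ending_here = 16, max_so_far = 17
Position 3 (value -4): max_ending_here = 12, max_so_far = 17
Position 4 (value 1): max_ending_here = 13, max_so_far = 17
Position 5 (value -8): max_ending_here = 5, max_so_far = 17
Position 6 (value 11): max_ending_here = 16, max_so_far = 17
Position 7 (value -12): max_ending_here = 4, max_so_far = 17

Maximum subarray: [5, 12]
Maximum sum: 17

The maximum subarray is [5, 12] with sum 17. This subarray runs from index 0 to index 1.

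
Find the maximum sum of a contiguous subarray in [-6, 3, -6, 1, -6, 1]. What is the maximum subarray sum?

Using Kadane's algorithm on [-6, 3, -6, 1, -6, 1]:

Scanning through the array:
Position 1 (value 3): max_ending_here = 3, max_so_far = 3
Position 2 (value -6): max_ending_here = -3, max_so_far = 3
Position 3 (value 1): max_ending_here = 1, max_so_far = 3
Position 4 (value -6): max_ending_here = -5, max_so_far = 3
Position 5 (value 1): max_ending_here = 1, max_so_far = 3

Maximum subarray: [3]
Maximum sum: 3

The maximum subarray is [3] with sum 3. This subarray runs from index 1 to index 1.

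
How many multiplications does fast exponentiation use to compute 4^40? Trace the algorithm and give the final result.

Computing 4^40 by squaring (build up from 4^1; each line after the first costs one multiplication):

4^1 = 4
4^2 = (4^1)^2 = 4^2 = 16
4^4 = (4^2)^2 = 16^2 = 256
4^5 = 4 * 4^4 = 4 * 256 = 1024
4^10 = (4^5)^2 = 1024^2 = 1048576
4^20 = (4^10)^2 = 1048576^2 = 1099511627776
4^40 = (4^20)^2 = 1099511627776^2 = 1208925819614629174706176

Result: 1208925819614629174706176
Multiplications needed: 6 (6 lines after 4^1)

4^40 = 1208925819614629174706176. Using exponentiation by squaring, this requires 6 multiplications. The key idea: if the exponent is even, square the half-power; if odd, multiply by the base once.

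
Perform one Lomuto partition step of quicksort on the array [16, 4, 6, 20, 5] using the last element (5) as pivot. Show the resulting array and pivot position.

Lomuto partition with pivot = 5:

Initial array: [16, 4, 6, 20, 5]

arr[0]=16 > 5: no swap
arr[1]=4 <= 5: swap with position 0, array becomes [4, 16, 6, 20, 5]
arr[2]=6 > 5: no swap
arr[3]=20 > 5: no swap

Place pivot at position 1: [4, 5, 6, 20, 16]
Pivot position: 1

After partitioning with pivot 5, the array becomes [4, 5, 6, 20, 16]. The pivot is placed at index 1. All elements to the left of the pivot are <= 5, and all elements to the right are > 5.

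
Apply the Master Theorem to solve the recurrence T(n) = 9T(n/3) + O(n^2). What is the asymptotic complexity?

Master Theorem for T(n) = 9T(n/3) + O(n^2):

a = 9, b = 3, c = 2
log_b(a) = log_3(9) = 2.0000

Case 2: c = 2 = log_3(9) = 2.0000
T(n) = O(n^2 log n) = O(n^2 log n)

For T(n) = 9T(n/3) + O(n^2): log_3(9) = 2.0000. This is Case 2 of the Master Theorem (c = log_b(a), equal work at all levels), giving O(n^2 log n).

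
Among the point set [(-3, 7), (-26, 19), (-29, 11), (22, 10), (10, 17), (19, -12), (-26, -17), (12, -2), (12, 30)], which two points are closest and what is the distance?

Computing all pairwise distances among 9 points:

d((-3, 7), (-26, 19)) = 25.9422
d((-3, 7), (-29, 11)) = 26.3059
d((-3, 7), (22, 10)) = 25.1794
d((-3, 7), (10, 17)) = 16.4012
d((-3, 7), (19, -12)) = 29.0689
d((-3, 7), (-26, -17)) = 33.2415
d((-3, 7), (12, -2)) = 17.4929
d((-3, 7), (12, 30)) = 27.4591
d((-26, 19), (-29, 11)) = 8.544 <-- minimum
d((-26, 19), (22, 10)) = 48.8365
d((-26, 19), (10, 17)) = 36.0555
d((-26, 19), (19, -12)) = 54.6443
d((-26, 19), (-26, -17)) = 36.0
d((-26, 19), (12, -2)) = 43.4166
d((-26, 19), (12, 30)) = 39.5601
d((-29, 11), (22, 10)) = 51.0098
d((-29, 11), (10, 17)) = 39.4588
d((-29, 11), (19, -12)) = 53.2259
d((-29, 11), (-26, -17)) = 28.1603
d((-29, 11), (12, -2)) = 43.0116
d((-29, 11), (12, 30)) = 45.1885
d((22, 10), (10, 17)) = 13.8924
d((22, 10), (19, -12)) = 22.2036
d((22, 10), (-26, -17)) = 55.0727
d((22, 10), (12, -2)) = 15.6205
d((22, 10), (12, 30)) = 22.3607
d((10, 17), (19, -12)) = 30.3645
d((10, 17), (-26, -17)) = 49.5177
d((10, 17), (12, -2)) = 19.105
d((10, 17), (12, 30)) = 13.1529
d((19, -12), (-26, -17)) = 45.2769
d((19, -12), (12, -2)) = 12.2066
d((19, -12), (12, 30)) = 42.5793
d((-26, -17), (12, -2)) = 40.8534
d((-26, -17), (12, 30)) = 60.4401
d((12, -2), (12, 30)) = 32.0

Closest pair: (-26, 19) and (-29, 11) with distance 8.544

The closest pair is (-26, 19) and (-29, 11) with Euclidean distance 8.544. For 9 points, brute-force pairwise comparison is shown above. For large n, the divide-and-conquer algorithm (sort by x, recurse on halves, check the dividing strip) achieves O(n log n).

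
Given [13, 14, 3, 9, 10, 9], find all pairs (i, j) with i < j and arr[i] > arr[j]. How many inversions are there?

Finding inversions in [13, 14, 3, 9, 10, 9]:

(0, 2): arr[0]=13 > arr[2]=3
(0, 3): arr[0]=13 > arr[3]=9
(0, 4): arr[0]=13 > arr[4]=10
(0, 5): arr[0]=13 > arr[5]=9
(1, 2): arr[1]=14 > arr[2]=3
(1, 3): arr[1]=14 > arr[3]=9
(1, 4): arr[1]=14 > arr[4]=10
(1, 5): arr[1]=14 > arr[5]=9
(4, 5): arr[4]=10 > arr[5]=9

Total inversions: 9

The array has 9 inversion(s): (0,2), (0,3), (0,4), (0,5), (1,2), (1,3), (1,4), (1,5), (4,5). Each pair (i,j) satisfies i < j and arr[i] > arr[j].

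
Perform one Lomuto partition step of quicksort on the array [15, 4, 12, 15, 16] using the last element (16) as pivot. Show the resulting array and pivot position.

Lomuto partition with pivot = 16:

Initial array: [15, 4, 12, 15, 16]

arr[0]=15 <= 16: swap with position 0, array becomes [15, 4, 12, 15, 16]
arr[1]=4 <= 16: swap with position 1, array becomes [15, 4, 12, 15, 16]
arr[2]=12 <= 16: swap with position 2, array becomes [15, 4, 12, 15, 16]
arr[3]=15 <= 16: swap with position 3, array becomes [15, 4, 12, 15, 16]

Place pivot at position 4: [15, 4, 12, 15, 16]
Pivot position: 4

After partitioning with pivot 16, the array becomes [15, 4, 12, 15, 16]. The pivot is placed at index 4. All elements to the left of the pivot are <= 16, and all elements to the right are > 16.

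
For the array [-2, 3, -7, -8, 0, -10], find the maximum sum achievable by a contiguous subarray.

Using Kadane's algorithm on [-2, 3, -7, -8, 0, -10]:

Scanning through the array:
Position 1 (value 3): max_ending_here = 3, max_so_far = 3
Position 2 (value -7): max_ending_here = -4, max_so_far = 3
Position 3 (value -8): max_ending_here = -8, max_so_far = 3
Position 4 (value 0): max_ending_here = 0, max_so_far = 3
Position 5 (value -10): max_ending_here = -10, max_so_far = 3

Maximum subarray: [3]
Maximum sum: 3

The maximum subarray is [3] with sum 3. This subarray runs from index 1 to index 1.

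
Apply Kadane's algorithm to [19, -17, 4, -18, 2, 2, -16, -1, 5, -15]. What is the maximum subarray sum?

Using Kadane's algorithm on [19, -17, 4, -18, 2, 2, -16, -1, 5, -15]:

Scanning through the array:
Position 1 (value -17): max_ending_here = 2, max_so_far = 19
Position 2 (value 4): max_ending_here = 6, max_so_far = 19
Position 3 (value -18): max_ending_here = -12, max_so_far = 19
Position 4 (value 2): max_ending_here = 2, max_so_far = 19
Position 5 (value 2): max_ending_here = 4, max_so_far = 19
Position 6 (value -16): max_ending_here = -12, max_so_far = 19
Position 7 (value -1): max_ending_here = -1, max_so_far = 19
Position 8 (value 5): max_ending_here = 5, max_so_far = 19
Position 9 (value -15): max_ending_here = -10, max_so_far = 19

Maximum subarray: [19]
Maximum sum: 19

The maximum subarray is [19] with sum 19. This subarray runs from index 0 to index 0.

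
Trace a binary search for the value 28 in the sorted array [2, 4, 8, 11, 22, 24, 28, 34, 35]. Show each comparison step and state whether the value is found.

Binary search for 28 in [2, 4, 8, 11, 22, 24, 28, 34, 35]:

lo=0, hi=8, mid=4, arr[mid]=22 -> 22 < 28, search right half
lo=5, hi=8, mid=6, arr[mid]=28 -> Found target at index 6!

Binary search finds 28 at index 6 after 2 comparisons. The search repeatedly halves the search space by comparing with the middle element.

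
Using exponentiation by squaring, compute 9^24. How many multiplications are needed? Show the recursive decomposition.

Computing 9^24 by squaring (build up from 9^1; each line after the first costs one multiplication):

9^1 = 9
9^2 = (9^1)^2 = 9^2 = 81
9^3 = 9 * 9^2 = 9 * 81 = 729
9^6 = (9^3)^2 = 729^2 = 531441
9^12 = (9^6)^2 = 531441^2 = 282429536481
9^24 = (9^12)^2 = 282429536481^2 = 79766443076872509863361

Result: 79766443076872509863361
Multiplications needed: 5 (5 lines after 9^1)

9^24 = 79766443076872509863361. Using exponentiation by squaring, this requires 5 multiplications. The key idea: if the exponent is even, square the half-power; if odd, multiply by the base once.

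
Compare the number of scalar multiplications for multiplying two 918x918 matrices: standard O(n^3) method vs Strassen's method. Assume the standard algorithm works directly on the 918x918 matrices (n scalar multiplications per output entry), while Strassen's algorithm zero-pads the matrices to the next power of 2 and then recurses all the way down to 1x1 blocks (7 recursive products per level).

Matrix multiplication for 918x918 matrices:

Strassen's algorithm requires power-of-2 dimensions. Pad 918x918 to 1024x1024 (next power of 2).

Standard algorithm: 918^3 = 773620632 multiplications
Strassen's algorithm: 7^(log2(1024)) = 7^10 = 282475249 multiplications
Savings: 773620632 - 282475249 = 491145383 multiplications

Standard: 773620632 multiplications (918^3). Strassen: 282475249 multiplications (7^10, after padding to 1024x1024). Strassen reduces 8 recursive multiplications to 7 at each level.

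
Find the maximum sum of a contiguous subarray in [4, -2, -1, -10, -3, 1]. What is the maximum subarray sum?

Using Kadane's algorithm on [4, -2, -1, -10, -3, 1]:

Scanning through the array:
Position 1 (value -2): max_ending_here = 2, max_so_far = 4
Position 2 (value -1): max_ending_here = 1, max_so_far = 4
Position 3 (value -10): max_ending_here = -9, max_so_far = 4
Position 4 (value -3): max_ending_here = -3, max_so_far = 4
Position 5 (value 1): max_ending_here = 1, max_so_far = 4

Maximum subarray: [4]
Maximum sum: 4

The maximum subarray is [4] with sum 4. This subarray runs from index 0 to index 0.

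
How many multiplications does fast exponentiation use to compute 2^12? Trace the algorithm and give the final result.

Computing 2^12 by squaring (build up from 2^1; each line after the first costs one multiplication):

2^1 = 2
2^2 = (2^1)^2 = 2^2 = 4
2^3 = 2 * 2^2 = 2 * 4 = 8
2^6 = (2^3)^2 = 8^2 = 64
2^12 = (2^6)^2 = 64^2 = 4096

Result: 4096
Multiplications needed: 4 (4 lines after 2^1)

2^12 = 4096. Using exponentiation by squaring, this requires 4 multiplications. The key idea: if the exponent is even, square the half-power; if odd, multiply by the base once.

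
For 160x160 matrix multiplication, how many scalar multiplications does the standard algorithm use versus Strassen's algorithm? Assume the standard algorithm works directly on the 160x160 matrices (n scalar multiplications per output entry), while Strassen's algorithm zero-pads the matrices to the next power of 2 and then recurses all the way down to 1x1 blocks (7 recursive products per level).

Matrix multiplication for 160x160 matrices:

Strassen's algorithm requires power-of-2 dimensions. Pad 160x160 to 256x256 (next power of 2).

Standard algorithm: 160^3 = 4096000 multiplications
Strassen's algorithm: 7^(log2(256)) = 7^8 = 5764801 multiplications
Difference: 4096000 - 5764801 = -1668801 (Strassen uses MORE here due to padding overhead — for small or just-over-power-of-2 n, padding can outweigh the per-level savings)

Standard: 4096000 multiplications (160^3). Strassen: 5764801 multiplications (7^8, after padding to 256x256). Strassen reduces 8 recursive multiplications to 7 at each level.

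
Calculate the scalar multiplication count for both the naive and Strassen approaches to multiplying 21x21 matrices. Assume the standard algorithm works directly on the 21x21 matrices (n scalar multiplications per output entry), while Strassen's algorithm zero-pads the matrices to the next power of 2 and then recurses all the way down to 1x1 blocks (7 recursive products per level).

Matrix multiplication for 21x21 matrices:

Strassen's algorithm requires power-of-2 dimensions. Pad 21x21 to 32x32 (next power of 2).

Standard algorithm: 21^3 = 9261 multiplications
Strassen's algorithm: 7^(log2(32)) = 7^5 = 16807 multiplications
Difference: 9261 - 16807 = -7546 (Strassen uses MORE here due to padding overhead — for small or just-over-power-of-2 n, padding can outweigh the per-level savings)

Standard: 9261 multiplications (21^3). Strassen: 16807 multiplications (7^5, after padding to 32x32). Strassen reduces 8 recursive multiplications to 7 at each level.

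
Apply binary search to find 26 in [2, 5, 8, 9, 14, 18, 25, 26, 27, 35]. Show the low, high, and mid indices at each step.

Binary search for 26 in [2, 5, 8, 9, 14, 18, 25, 26, 27, 35]:

lo=0, hi=9, mid=4, arr[mid]=14 -> 14 < 26, search right half
lo=5, hi=9, mid=7, arr[mid]=26 -> Found target at index 7!

Binary search finds 26 at index 7 after 2 comparisons. The search repeatedly halves the search space by comparing with the middle element.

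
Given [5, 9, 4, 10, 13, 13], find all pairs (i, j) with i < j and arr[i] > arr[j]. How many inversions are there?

Finding inversions in [5, 9, 4, 10, 13, 13]:

(0, 2): arr[0]=5 > arr[2]=4
(1, 2): arr[1]=9 > arr[2]=4

Total inversions: 2

The array has 2 inversion(s): (0,2), (1,2). Each pair (i,j) satisfies i < j and arr[i] > arr[j].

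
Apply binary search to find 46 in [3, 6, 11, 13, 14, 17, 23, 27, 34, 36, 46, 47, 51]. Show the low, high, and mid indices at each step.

Binary search for 46 in [3, 6, 11, 13, 14, 17, 23, 27, 34, 36, 46, 47, 51]:

lo=0, hi=12, mid=6, arr[mid]=23 -> 23 < 46, search right half
lo=7, hi=12, mid=9, arr[mid]=36 -> 36 < 46, search right half
lo=10, hi=12, mid=11, arr[mid]=47 -> 47 > 46, search left half
lo=10, hi=10, mid=10, arr[mid]=46 -> Found target at index 10!

Binary search finds 46 at index 10 after 4 comparisons. The search repeatedly halves the search space by comparing with the middle element.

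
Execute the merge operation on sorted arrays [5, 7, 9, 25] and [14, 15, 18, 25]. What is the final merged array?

Merging process:

Compare 5 vs 14: take 5 from left. Merged: [5]
Compare 7 vs 14: take 7 from left. Merged: [5, 7]
Compare 9 vs 14: take 9 from left. Merged: [5, 7, 9]
Compare 25 vs 14: take 14 from right. Merged: [5, 7, 9, 14]
Compare 25 vs 15: take 15 from right. Merged: [5, 7, 9, 14, 15]
Compare 25 vs 18: take 18 from right. Merged: [5, 7, 9, 14, 15, 18]
Compare 25 vs 25: take 25 from left. Merged: [5, 7, 9, 14, 15, 18, 25]
Append remaining from right: [25]. Merged: [5, 7, 9, 14, 15, 18, 25, 25]

Final merged array: [5, 7, 9, 14, 15, 18, 25, 25]
Total comparisons: 7

The merged array is [5, 7, 9, 14, 15, 18, 25, 25], requiring 7 comparisons. The merge step runs in O(n) time where n is the total number of elements.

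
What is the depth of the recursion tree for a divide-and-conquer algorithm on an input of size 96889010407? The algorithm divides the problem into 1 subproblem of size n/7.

For divide and conquer with division factor 7:

Problem sizes at each level:
Level 0: 96889010407
Level 1: 13841287201
Level 2: 1977326743
Level 3: 282475249
Level 4: 40353607
Level 5: 5764801
Level 6: 823543
Level 7: 117649
Level 8: 16807
Level 9: 2401
Level 10: 343
Level 11: 49
Level 12: 7
Level 13: 1

The root is level 0 and the size-1 base case is level 13 (the tree spans levels 0 through 13, i.e. 14 levels counting the root), so the depth is the number of divisions: log_7(96889010407) = 13

The recursion tree depth is log_7(96889010407) = 13. At each level, the problem size is divided by 7, so it takes 13 divisions to reduce to a base case of size 1. The algorithm makes 1 recursive call at each level.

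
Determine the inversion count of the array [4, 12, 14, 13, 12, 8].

Finding inversions in [4, 12, 14, 13, 12, 8]:

(1, 5): arr[1]=12 > arr[5]=8
(2, 3): arr[2]=14 > arr[3]=13
(2, 4): arr[2]=14 > arr[4]=12
(2, 5): arr[2]=14 > arr[5]=8
(3, 4): arr[3]=13 > arr[4]=12
(3, 5): arr[3]=13 > arr[5]=8
(4, 5): arr[4]=12 > arr[5]=8

Total inversions: 7

The array has 7 inversion(s): (1,5), (2,3), (2,4), (2,5), (3,4), (3,5), (4,5). Each pair (i,j) satisfies i < j and arr[i] > arr[j].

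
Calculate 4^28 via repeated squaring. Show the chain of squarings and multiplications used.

Computing 4^28 by squaring (build up from 4^1; each line after the first costs one multiplication):

4^1 = 4
4^2 = (4^1)^2 = 4^2 = 16
4^3 = 4 * 4^2 = 4 * 16 = 64
4^6 = (4^3)^2 = 64^2 = 4096
4^7 = 4 * 4^6 = 4 * 4096 = 16384
4^14 = (4^7)^2 = 16384^2 = 268435456
4^28 = (4^14)^2 = 268435456^2 = 72057594037927936

Result: 72057594037927936
Multiplications needed: 6 (6 lines after 4^1)

4^28 = 72057594037927936. Using exponentiation by squaring, this requires 6 multiplications. The key idea: if the exponent is even, square the half-power; if odd, multiply by the base once.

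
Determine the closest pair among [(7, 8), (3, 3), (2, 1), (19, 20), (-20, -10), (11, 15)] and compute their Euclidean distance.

Computing all pairwise distances among 6 points:

d((7, 8), (3, 3)) = 6.4031
d((7, 8), (2, 1)) = 8.6023
d((7, 8), (19, 20)) = 16.9706
d((7, 8), (-20, -10)) = 32.45
d((7, 8), (11, 15)) = 8.0623
d((3, 3), (2, 1)) = 2.2361 <-- minimum
d((3, 3), (19, 20)) = 23.3452
d((3, 3), (-20, -10)) = 26.4197
d((3, 3), (11, 15)) = 14.4222
d((2, 1), (19, 20)) = 25.4951
d((2, 1), (-20, -10)) = 24.5967
d((2, 1), (11, 15)) = 16.6433
d((19, 20), (-20, -10)) = 49.2037
d((19, 20), (11, 15)) = 9.434
d((-20, -10), (11, 15)) = 39.8246

Closest pair: (3, 3) and (2, 1) with distance 2.2361

The closest pair is (3, 3) and (2, 1) with Euclidean distance 2.2361. For 6 points, brute-force pairwise comparison is shown above. For large n, the divide-and-conquer algorithm (sort by x, recurse on halves, check the dividing strip) achieves O(n log n).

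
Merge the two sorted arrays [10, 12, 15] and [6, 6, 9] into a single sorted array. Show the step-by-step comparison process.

Merging process:

Compare 10 vs 6: take 6 from right. Merged: [6]
Compare 10 vs 6: take 6 from right. Merged: [6, 6]
Compare 10 vs 9: take 9 from right. Merged: [6, 6, 9]
Append remaining from left: [10, 12, 15]. Merged: [6, 6, 9, 10, 12, 15]

Final merged array: [6, 6, 9, 10, 12, 15]
Total comparisons: 3

The merged array is [6, 6, 9, 10, 12, 15], requiring 3 comparisons. The merge step runs in O(n) time where n is the total number of elements.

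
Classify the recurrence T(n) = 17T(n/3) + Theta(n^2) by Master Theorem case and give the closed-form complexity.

Master Theorem for T(n) = 17T(n/3) + O(n^2):

a = 17, b = 3, c = 2
log_b(a) = log_3(17) = 2.5789

Case 1: c = 2 < log_3(17) = 2.5789
T(n) = O(n^(log_3 17))

For T(n) = 17T(n/3) + O(n^2): log_3(17) = 2.5789. This is Case 1 of the Master Theorem (c < log_b(a), work dominated by leaves), giving O(n^(log_3 17)).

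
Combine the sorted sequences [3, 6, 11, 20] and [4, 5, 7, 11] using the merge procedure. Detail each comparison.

Merging process:

Compare 3 vs 4: take 3 from left. Merged: [3]
Compare 6 vs 4: take 4 from right. Merged: [3, 4]
Compare 6 vs 5: take 5 from right. Merged: [3, 4, 5]
Compare 6 vs 7: take 6 from left. Merged: [3, 4, 5, 6]
Compare 11 vs 7: take 7 from right. Merged: [3, 4, 5, 6, 7]
Compare 11 vs 11: take 11 from left. Merged: [3, 4, 5, 6, 7, 11]
Compare 20 vs 11: take 11 from right. Merged: [3, 4, 5, 6, 7, 11, 11]
Append remaining from left: [20]. Merged: [3, 4, 5, 6, 7, 11, 11, 20]

Final merged array: [3, 4, 5, 6, 7, 11, 11, 20]
Total comparisons: 7

The merged array is [3, 4, 5, 6, 7, 11, 11, 20], requiring 7 comparisons. The merge step runs in O(n) time where n is the total number of elements.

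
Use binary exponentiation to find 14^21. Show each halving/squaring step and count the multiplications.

Computing 14^21 by squaring (build up from 14^1; each line after the first costs one multiplication):

14^1 = 14
14^2 = (14^1)^2 = 14^2 = 196
14^4 = (14^2)^2 = 196^2 = 38416
14^5 = 14 * 14^4 = 14 * 38416 = 537824
14^10 = (14^5)^2 = 537824^2 = 289254654976
14^20 = (14^10)^2 = 289254654976^2 = 83668255425284801560576
14^21 = 14 * 14^20 = 14 * 83668255425284801560576 = 1171355575953987221848064

Result: 1171355575953987221848064
Multiplications needed: 6 (6 lines after 14^1)

14^21 = 1171355575953987221848064. Using exponentiation by squaring, this requires 6 multiplications. The key idea: if the exponent is even, square the half-power; if odd, multiply by the base once.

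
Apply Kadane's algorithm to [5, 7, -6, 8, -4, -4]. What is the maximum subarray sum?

Using Kadane's algorithm on [5, 7, -6, 8, -4, -4]:

Scanning through the array:
Position 1 (value 7): max_ending_here = 12, max_so_far = 12
Position 2 (value -6): max_ending_here = 6, max_so_far = 12
Position 3 (value 8): max_ending_here = 14, max_so_far = 14
Position 4 (value -4): max_ending_here = 10, max_so_far = 14
Position 5 (value -4): max_ending_here = 6, max_so_far = 14

Maximum subarray: [5, 7, -6, 8]
Maximum sum: 14

The maximum subarray is [5, 7, -6, 8] with sum 14. This subarray runs from index 0 to index 3.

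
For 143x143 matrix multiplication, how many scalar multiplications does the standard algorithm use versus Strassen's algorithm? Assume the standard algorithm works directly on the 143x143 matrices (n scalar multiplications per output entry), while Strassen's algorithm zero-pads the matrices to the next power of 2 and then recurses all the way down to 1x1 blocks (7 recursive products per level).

Matrix multiplication for 143x143 matrices:

Strassen's algorithm requires power-of-2 dimensions. Pad 143x143 to 256x256 (next power of 2).

Standard algorithm: 143^3 = 2924207 multiplications
Strassen's algorithm: 7^(log2(256)) = 7^8 = 5764801 multiplications
Difference: 2924207 - 5764801 = -2840594 (Strassen uses MORE here due to padding overhead — for small or just-over-power-of-2 n, padding can outweigh the per-level savings)

Standard: 2924207 multiplications (143^3). Strassen: 5764801 multiplications (7^8, after padding to 256x256). Strassen reduces 8 recursive multiplications to 7 at each level.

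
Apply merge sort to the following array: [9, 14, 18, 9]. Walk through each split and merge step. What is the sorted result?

Merge sort trace:

Split: [9, 14, 18, 9] -> [9, 14] and [18, 9]
  Split: [9, 14] -> [9] and [14]
  Merge: [9] + [14] -> [9, 14]
  Split: [18, 9] -> [18] and [9]
  Merge: [18] + [9] -> [9, 18]
Merge: [9, 14] + [9, 18] -> [9, 9, 14, 18]

Final sorted array: [9, 9, 14, 18]

The merge sort proceeds by recursively splitting the array and merging sorted halves.
After all merges, the sorted array is [9, 9, 14, 18].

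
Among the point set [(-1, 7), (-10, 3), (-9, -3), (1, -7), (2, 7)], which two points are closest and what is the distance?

Computing all pairwise distances among 5 points:

d((-1, 7), (-10, 3)) = 9.8489
d((-1, 7), (-9, -3)) = 12.8062
d((-1, 7), (1, -7)) = 14.1421
d((-1, 7), (2, 7)) = 3.0 <-- minimum
d((-10, 3), (-9, -3)) = 6.0828
d((-10, 3), (1, -7)) = 14.8661
d((-10, 3), (2, 7)) = 12.6491
d((-9, -3), (1, -7)) = 10.7703
d((-9, -3), (2, 7)) = 14.8661
d((1, -7), (2, 7)) = 14.0357

Closest pair: (-1, 7) and (2, 7) with distance 3.0

The closest pair is (-1, 7) and (2, 7) with Euclidean distance 3.0. For 5 points, brute-force pairwise comparison is shown above. For large n, the divide-and-conquer algorithm (sort by x, recurse on halves, check the dividing strip) achieves O(n log n).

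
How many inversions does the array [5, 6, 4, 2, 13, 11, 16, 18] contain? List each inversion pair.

Finding inversions in [5, 6, 4, 2, 13, 11, 16, 18]:

(0, 2): arr[0]=5 > arr[2]=4
(0, 3): arr[0]=5 > arr[3]=2
(1, 2): arr[1]=6 > arr[2]=4
(1, 3): arr[1]=6 > arr[3]=2
(2, 3): arr[2]=4 > arr[3]=2
(4, 5): arr[4]=13 > arr[5]=11

Total inversions: 6

The array has 6 inversion(s): (0,2), (0,3), (1,2), (1,3), (2,3), (4,5). Each pair (i,j) satisfies i < j and arr[i] > arr[j].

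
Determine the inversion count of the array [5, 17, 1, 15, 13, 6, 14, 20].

Finding inversions in [5, 17, 1, 15, 13, 6, 14, 20]:

(0, 2): arr[0]=5 > arr[2]=1
(1, 2): arr[1]=17 > arr[2]=1
(1, 3): arr[1]=17 > arr[3]=15
(1, 4): arr[1]=17 > arr[4]=13
(1, 5): arr[1]=17 > arr[5]=6
(1, 6): arr[1]=17 > arr[6]=14
(3, 4): arr[3]=15 > arr[4]=13
(3, 5): arr[3]=15 > arr[5]=6
(3, 6): arr[3]=15 > arr[6]=14
(4, 5): arr[4]=13 > arr[5]=6

Total inversions: 10

The array has 10 inversion(s): (0,2), (1,2), (1,3), (1,4), (1,5), (1,6), (3,4), (3,5), (3,6), (4,5). Each pair (i,j) satisfies i < j and arr[i] > arr[j].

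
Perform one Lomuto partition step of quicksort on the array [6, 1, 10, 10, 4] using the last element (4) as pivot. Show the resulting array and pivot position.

Lomuto partition with pivot = 4:

Initial array: [6, 1, 10, 10, 4]

arr[0]=6 > 4: no swap
arr[1]=1 <= 4: swap with position 0, array becomes [1, 6, 10, 10, 4]
arr[2]=10 > 4: no swap
arr[3]=10 > 4: no swap

Place pivot at position 1: [1, 4, 10, 10, 6]
Pivot position: 1

After partitioning with pivot 4, the array becomes [1, 4, 10, 10, 6]. The pivot is placed at index 1. All elements to the left of the pivot are <= 4, and all elements to the right are > 4.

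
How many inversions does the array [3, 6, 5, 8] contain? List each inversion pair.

Finding inversions in [3, 6, 5, 8]:

(1, 2): arr[1]=6 > arr[2]=5

Total inversions: 1

The array has 1 inversion(s): (1,2). Each pair (i,j) satisfies i < j and arr[i] > arr[j].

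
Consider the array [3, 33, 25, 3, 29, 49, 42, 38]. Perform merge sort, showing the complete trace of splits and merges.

Merge sort trace:

Split: [3, 33, 25, 3, 29, 49, 42, 38] -> [3, 33, 25, 3] and [29, 49, 42, 38]
  Split: [3, 33, 25, 3] -> [3, 33] and [25, 3]
    Split: [3, 33] -> [3] and [33]
    Merge: [3] + [33] -> [3, 33]
    Split: [25, 3] -> [25] and [3]
    Merge: [25] + [3] -> [3, 25]
  Merge: [3, 33] + [3, 25] -> [3, 3, 25, 33]
  Split: [29, 49, 42, 38] -> [29, 49] and [42, 38]
    Split: [29, 49] -> [29] and [49]
    Merge: [29] + [49] -> [29, 49]
    Split: [42, 38] -> [42] and [38]
    Merge: [42] + [38] -> [38, 42]
  Merge: [29, 49] + [38, 42] -> [29, 38, 42, 49]
Merge: [3, 3, 25, 33] + [29, 38, 42, 49] -> [3, 3, 25, 29, 33, 38, 42, 49]

Final sorted array: [3, 3, 25, 29, 33, 38, 42, 49]

The merge sort proceeds by recursively splitting the array and merging sorted halves.
After all merges, the sorted array is [3, 3, 25, 29, 33, 38, 42, 49].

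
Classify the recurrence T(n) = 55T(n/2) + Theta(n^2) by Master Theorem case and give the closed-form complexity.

Master Theorem for T(n) = 55T(n/2) + O(n^2):

a = 55, b = 2, c = 2
log_b(a) = log_2(55) = 5.7814

Case 1: c = 2 < log_2(55) = 5.7814
T(n) = O(n^(log_2 55))

For T(n) = 55T(n/2) + O(n^2): log_2(55) = 5.7814. This is Case 1 of the Master Theorem (c < log_b(a), work dominated by leaves), giving O(n^(log_2 55)).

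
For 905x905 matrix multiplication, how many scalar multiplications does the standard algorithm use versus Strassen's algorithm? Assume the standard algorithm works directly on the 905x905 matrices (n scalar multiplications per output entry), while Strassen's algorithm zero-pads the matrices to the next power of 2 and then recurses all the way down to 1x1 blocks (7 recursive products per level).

Matrix multiplication for 905x905 matrices:

Strassen's algorithm requires power-of-2 dimensions. Pad 905x905 to 1024x1024 (next power of 2).

Standard algorithm: 905^3 = 741217625 multiplications
Strassen's algorithm: 7^(log2(1024)) = 7^10 = 282475249 multiplications
Savings: 741217625 - 282475249 = 458742376 multiplications

Standard: 741217625 multiplications (905^3). Strassen: 282475249 multiplications (7^10, after padding to 1024x1024). Strassen reduces 8 recursive multiplications to 7 at each level.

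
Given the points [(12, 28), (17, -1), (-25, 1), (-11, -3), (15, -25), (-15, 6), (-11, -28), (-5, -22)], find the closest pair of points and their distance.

Computing all pairwise distances among 8 points:

d((12, 28), (17, -1)) = 29.4279
d((12, 28), (-25, 1)) = 45.8039
d((12, 28), (-11, -3)) = 38.6005
d((12, 28), (15, -25)) = 53.0848
d((12, 28), (-15, 6)) = 34.8281
d((12, 28), (-11, -28)) = 60.5392
d((12, 28), (-5, -22)) = 52.811
d((17, -1), (-25, 1)) = 42.0476
d((17, -1), (-11, -3)) = 28.0713
d((17, -1), (15, -25)) = 24.0832
d((17, -1), (-15, 6)) = 32.7567
d((17, -1), (-11, -28)) = 38.8973
d((17, -1), (-5, -22)) = 30.4138
d((-25, 1), (-11, -3)) = 14.5602
d((-25, 1), (15, -25)) = 47.7074
d((-25, 1), (-15, 6)) = 11.1803
d((-25, 1), (-11, -28)) = 32.2025
d((-25, 1), (-5, -22)) = 30.4795
d((-11, -3), (15, -25)) = 34.0588
d((-11, -3), (-15, 6)) = 9.8489
d((-11, -3), (-11, -28)) = 25.0
d((-11, -3), (-5, -22)) = 19.9249
d((15, -25), (-15, 6)) = 43.1393
d((15, -25), (-11, -28)) = 26.1725
d((15, -25), (-5, -22)) = 20.2237
d((-15, 6), (-11, -28)) = 34.2345
d((-15, 6), (-5, -22)) = 29.7321
d((-11, -28), (-5, -22)) = 8.4853 <-- minimum

Closest pair: (-11, -28) and (-5, -22) with distance 8.4853

The closest pair is (-11, -28) and (-5, -22) with Euclidean distance 8.4853. For 8 points, brute-force pairwise comparison is shown above. For large n, the divide-and-conquer algorithm (sort by x, recurse on halves, check the dividing strip) achieves O(n log n).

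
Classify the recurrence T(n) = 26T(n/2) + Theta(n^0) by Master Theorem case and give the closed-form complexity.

Master Theorem for T(n) = 26T(n/2) + O(n^0):

a = 26, b = 2, c = 0
log_b(a) = log_2(26) = 4.7004

Case 1: c = 0 < log_2(26) = 4.7004
T(n) = O(n^(log_2 26))

For T(n) = 26T(n/2) + O(n^0): log_2(26) = 4.7004. This is Case 1 of the Master Theorem (c < log_b(a), work dominated by leaves), giving O(n^(log_2 26)).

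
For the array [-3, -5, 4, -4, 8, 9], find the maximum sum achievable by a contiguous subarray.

Using Kadane's algorithm on [-3, -5, 4, -4, 8, 9]:

Scanning through the array:
Position 1 (value -5): max_ending_here = -5, max_so_far = -3
Position 2 (value 4): max_ending_here = 4, max_so_far = 4
Position 3 (value -4): max_ending_here = 0, max_so_far = 4
Position 4 (value 8): max_ending_here = 8, max_so_far = 8
Position 5 (value 9): max_ending_here = 17, max_so_far = 17

Maximum subarray: [4, -4, 8, 9]
Maximum sum: 17

The maximum subarray is [4, -4, 8, 9] with sum 17. This subarray runs from index 2 to index 5.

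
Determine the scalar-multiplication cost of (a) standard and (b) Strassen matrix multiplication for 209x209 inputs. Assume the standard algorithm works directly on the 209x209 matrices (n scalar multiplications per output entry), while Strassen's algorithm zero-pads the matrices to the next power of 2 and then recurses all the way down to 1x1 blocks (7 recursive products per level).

Matrix multiplication for 209x209 matrices:

Strassen's algorithm requires power-of-2 dimensions. Pad 209x209 to 256x256 (next power of 2).

Standard algorithm: 209^3 = 9129329 multiplications
Strassen's algorithm: 7^(log2(256)) = 7^8 = 5764801 multiplications
Savings: 9129329 - 5764801 = 3364528 multiplications

Standard: 9129329 multiplications (209^3). Strassen: 5764801 multiplications (7^8, after padding to 256x256). Strassen reduces 8 recursive multiplications to 7 at each level.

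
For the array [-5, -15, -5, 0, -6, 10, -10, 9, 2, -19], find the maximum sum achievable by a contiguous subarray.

Using Kadane's algorithm on [-5, -15, -5, 0, -6, 10, -10, 9, 2, -19]:

Scanning through the array:
Position 1 (value -15): max_ending_here = -15, max_so_far = -5
Position 2 (value -5): max_ending_here = -5, max_so_far = -5
Position 3 (value 0): max_ending_here = 0, max_so_far = 0
Position 4 (value -6): max_ending_here = -6, max_so_far = 0
Position 5 (value 10): max_ending_here = 10, max_so_far = 10
Position 6 (value -10): max_ending_here = 0, max_so_far = 10
Position 7 (value 9): max_ending_here = 9, max_so_far = 10
Position 8 (value 2): max_ending_here = 11, max_so_far = 11
Position 9 (value -19): max_ending_here = -8, max_so_far = 11

Maximum subarray: [10, -10, 9, 2]
Maximum sum: 11

The maximum subarray is [10, -10, 9, 2] with sum 11. This subarray runs from index 5 to index 8.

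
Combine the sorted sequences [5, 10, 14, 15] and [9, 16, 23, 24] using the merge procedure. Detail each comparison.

Merging process:

Compare 5 vs 9: take 5 from left. Merged: [5]
Compare 10 vs 9: take 9 from right. Merged: [5, 9]
Compare 10 vs 16: take 10 from left. Merged: [5, 9, 10]
Compare 14 vs 16: take 14 from left. Merged: [5, 9, 10, 14]
Compare 15 vs 16: take 15 from left. Merged: [5, 9, 10, 14, 15]
Append remaining from right: [16, 23, 24]. Merged: [5, 9, 10, 14, 15, 16, 23, 24]

Final merged array: [5, 9, 10, 14, 15, 16, 23, 24]
Total comparisons: 5

The merged array is [5, 9, 10, 14, 15, 16, 23, 24], requiring 5 comparisons. The merge step runs in O(n) time where n is the total number of elements.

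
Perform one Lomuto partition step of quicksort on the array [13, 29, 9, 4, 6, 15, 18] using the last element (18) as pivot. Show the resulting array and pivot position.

Lomuto partition with pivot = 18:

Initial array: [13, 29, 9, 4, 6, 15, 18]

arr[0]=13 <= 18: swap with position 0, array becomes [13, 29, 9, 4, 6, 15, 18]
arr[1]=29 > 18: no swap
arr[2]=9 <= 18: swap with position 1, array becomes [13, 9, 29, 4, 6, 15, 18]
arr[3]=4 <= 18: swap with position 2, array becomes [13, 9, 4, 29, 6, 15, 18]
arr[4]=6 <= 18: swap with position 3, array becomes [13, 9, 4, 6, 29, 15, 18]
arr[5]=15 <= 18: swap with position 4, array becomes [13, 9, 4, 6, 15, 29, 18]

Place pivot at position 5: [13, 9, 4, 6, 15, 18, 29]
Pivot position: 5

After partitioning with pivot 18, the array becomes [13, 9, 4, 6, 15, 18, 29]. The pivot is placed at index 5. All elements to the left of the pivot are <= 18, and all elements to the right are > 18.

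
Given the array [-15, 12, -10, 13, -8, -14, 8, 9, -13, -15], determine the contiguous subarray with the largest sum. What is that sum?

Using Kadane's algorithm on [-15, 12, -10, 13, -8, -14, 8, 9, -13, -15]:

Scanning through the array:
Position 1 (value 12): max_ending_here = 12, max_so_far = 12
Position 2 (value -10): max_ending_here = 2, max_so_far = 12
Position 3 (value 13): max_ending_here = 15, max_so_far = 15
Position 4 (value -8): max_ending_here = 7, max_so_far = 15
Position 5 (value -14): max_ending_here = -7, max_so_far = 15
Position 6 (value 8): max_ending_here = 8, max_so_far = 15
Position 7 (value 9): max_ending_here = 17, max_so_far = 17
Position 8 (value -13): max_ending_here = 4, max_so_far = 17
Position 9 (value -15): max_ending_here = -11, max_so_far = 17

Maximum subarray: [8, 9]
Maximum sum: 17

The maximum subarray is [8, 9] with sum 17. This subarray runs from index 6 to index 7.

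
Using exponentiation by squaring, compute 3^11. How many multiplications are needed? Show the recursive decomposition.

Computing 3^11 by squaring (build up from 3^1; each line after the first costs one multiplication):

3^1 = 3
3^2 = (3^1)^2 = 3^2 = 9
3^4 = (3^2)^2 = 9^2 = 81
3^5 = 3 * 3^4 = 3 * 81 = 243
3^10 = (3^5)^2 = 243^2 = 59049
3^11 = 3 * 3^10 = 3 * 59049 = 177147

Result: 177147
Multiplications needed: 5 (5 lines after 3^1)

3^11 = 177147. Using exponentiation by squaring, this requires 5 multiplications. The key idea: if the exponent is even, square the half-power; if odd, multiply by the base once.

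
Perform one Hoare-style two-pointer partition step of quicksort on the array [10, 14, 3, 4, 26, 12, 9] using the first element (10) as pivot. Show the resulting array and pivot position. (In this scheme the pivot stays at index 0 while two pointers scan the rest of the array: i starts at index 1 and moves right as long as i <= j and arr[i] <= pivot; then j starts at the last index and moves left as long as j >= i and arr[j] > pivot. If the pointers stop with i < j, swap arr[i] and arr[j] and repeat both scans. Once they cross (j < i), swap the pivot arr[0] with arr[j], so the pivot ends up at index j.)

Hoare-style two-pointer partition with pivot = 10:

Initial array: [10, 14, 3, 4, 26, 12, 9]

Pointers start at i = 1, j = 6.
i stops at index 1 (arr[1]=14 > 10), j stops at index 6 (arr[6]=9 <= 10): swap arr[1] and arr[6], array becomes [10, 9, 3, 4, 26, 12, 14]
i ends at 4, j ends at 3: the pointers have crossed (j < i), so scanning stops.

Swap pivot arr[0] with arr[3] to place pivot at position 3: [4, 9, 3, 10, 26, 12, 14]
Pivot position: 3

After partitioning with pivot 10, the array becomes [4, 9, 3, 10, 26, 12, 14]. The pivot is placed at index 3. All elements to the left of the pivot are <= 10, and all elements to the right are > 10.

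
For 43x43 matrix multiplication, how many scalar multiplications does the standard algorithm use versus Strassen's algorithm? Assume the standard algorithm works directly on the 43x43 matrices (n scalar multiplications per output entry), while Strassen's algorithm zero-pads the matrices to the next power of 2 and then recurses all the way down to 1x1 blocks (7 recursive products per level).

Matrix multiplication for 43x43 matrices:

Strassen's algorithm requires power-of-2 dimensions. Pad 43x43 to 64x64 (next power of 2).

Standard algorithm: 43^3 = 79507 multiplications
Strassen's algorithm: 7^(log2(64)) = 7^6 = 117649 multiplications
Difference: 79507 - 117649 = -38142 (Strassen uses MORE here due to padding overhead — for small or just-over-power-of-2 n, padding can outweigh the per-level savings)

Standard: 79507 multiplications (43^3). Strassen: 117649 multiplications (7^6, after padding to 64x64). Strassen reduces 8 recursive multiplications to 7 at each level.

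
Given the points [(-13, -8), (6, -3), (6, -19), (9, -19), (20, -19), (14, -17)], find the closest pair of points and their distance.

Computing all pairwise distances among 6 points:

d((-13, -8), (6, -3)) = 19.6469
d((-13, -8), (6, -19)) = 21.9545
d((-13, -8), (9, -19)) = 24.5967
d((-13, -8), (20, -19)) = 34.7851
d((-13, -8), (14, -17)) = 28.4605
d((6, -3), (6, -19)) = 16.0
d((6, -3), (9, -19)) = 16.2788
d((6, -3), (20, -19)) = 21.2603
d((6, -3), (14, -17)) = 16.1245
d((6, -19), (9, -19)) = 3.0 <-- minimum
d((6, -19), (20, -19)) = 14.0
d((6, -19), (14, -17)) = 8.2462
d((9, -19), (20, -19)) = 11.0
d((9, -19), (14, -17)) = 5.3852
d((20, -19), (14, -17)) = 6.3246

Closest pair: (6, -19) and (9, -19) with distance 3.0

The closest pair is (6, -19) and (9, -19) with Euclidean distance 3.0. For 6 points, brute-force pairwise comparison is shown above. For large n, the divide-and-conquer algorithm (sort by x, recurse on halves, check the dividing strip) achieves O(n log n).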